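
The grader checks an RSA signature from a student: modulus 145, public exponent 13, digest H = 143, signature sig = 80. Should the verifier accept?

reject

sig^2 ≡ 80^2 = 6400 ≡ 20
sig^4 ≡ 20^2 = 400 ≡ 110
sig^8 ≡ 110^2 = 12100 ≡ 65
13 = 8 + 4 + 1, so sig^13 ≡ 65·110·80 ≡ 120 (mod 145)
The recovered value 120 does not match the digest 143.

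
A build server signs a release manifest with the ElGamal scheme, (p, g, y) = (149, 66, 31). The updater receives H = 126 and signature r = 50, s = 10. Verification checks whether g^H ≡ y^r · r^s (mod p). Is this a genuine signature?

genuine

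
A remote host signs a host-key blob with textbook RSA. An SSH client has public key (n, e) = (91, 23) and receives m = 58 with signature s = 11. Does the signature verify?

verifies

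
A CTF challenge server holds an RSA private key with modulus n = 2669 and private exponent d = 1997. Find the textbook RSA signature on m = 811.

1119

Squares mod 2669: m^1≡811, m^2≡1147, m^4≡2461, m^8≡560, m^16≡1327, m^32≡2058, m^64≡2330, m^128≡154, m^256≡2364, m^512≡2279, m^1024≡2636
1997 = 1024 + 512 + 256 + 128 + 64 + 8 + 4 + 1, so m^1997 ≡ 2636·2279·2364·154·2330·560·2461·811 ≡ 1119 (mod 2669)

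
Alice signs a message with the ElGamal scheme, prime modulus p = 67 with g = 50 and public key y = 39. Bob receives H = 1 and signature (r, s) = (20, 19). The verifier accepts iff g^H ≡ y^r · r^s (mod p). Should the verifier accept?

accept

Left side g^H mod p:
50^1 mod 67 = 50
Right side y^r · r^s mod p:
39^2 = 1521 ≡ 47
39^4 ≡ 47^2 = 2209 ≡ 65
39^8 ≡ 65^2 = 4225 ≡ 4
39^16 ≡ 4^2 = 16
20 = 16 + 4, so 39^20 ≡ 16·65 ≡ 35 (mod 67)
20^2 = 400 ≡ 65
20^4 ≡ 65^2 = 4225 ≡ 4
20^8 ≡ 4^2 = 16
20^16 ≡ 16^2 = 256 ≡ 55
19 = 16 + 2 + 1, so 20^19 ≡ 55·65·20 ≡ 11 (mod 67)
35·11 = 385 ≡ 50 (mod 67)
50 ≡ 50 (mod 67), so the signature is genuine.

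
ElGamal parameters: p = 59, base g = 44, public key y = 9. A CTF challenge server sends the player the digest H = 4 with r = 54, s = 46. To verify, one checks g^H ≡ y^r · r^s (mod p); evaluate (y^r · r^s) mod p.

3

9^2 = 81 ≡ 22
9^4 ≡ 22^2 = 484 ≡ 12
9^8 ≡ 12^2 = 144 ≡ 26
9^16 ≡ 26^2 = 676 ≡ 27
9^32 ≡ 27^2 = 729 ≡ 21
54 = 32 + 16 + 4 + 2, so 9^54 ≡ 21·27·12·22 ≡ 5 (mod 59)
54^2 = 2916 ≡ 25
54^4 ≡ 25^2 = 625 ≡ 35
54^8 ≡ 35^2 = 1225 ≡ 45
54^16 ≡ 45^2 = 2025 ≡ 19
54^32 ≡ 19^2 = 361 ≡ 7
46 = 32 + 8 + 4 + 2, so 54^46 ≡ 7·45·35·25 ≡ 36 (mod 59)
y^r · r^s ≡ 5·36 = 180 ≡ 3 (mod 59)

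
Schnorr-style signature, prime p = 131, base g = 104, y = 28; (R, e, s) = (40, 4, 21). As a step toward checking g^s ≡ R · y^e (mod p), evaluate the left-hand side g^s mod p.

29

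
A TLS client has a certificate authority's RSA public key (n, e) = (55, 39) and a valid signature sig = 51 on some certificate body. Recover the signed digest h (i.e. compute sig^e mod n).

Squares mod 55: sig^1≡51, sig^2≡16, sig^4≡36, sig^8≡31, sig^16≡26, sig^32≡16
39 = 32 + 4 + 2 + 1, so sig^39 ≡ 16·36·16·51 ≡ 41 (mod 55)

41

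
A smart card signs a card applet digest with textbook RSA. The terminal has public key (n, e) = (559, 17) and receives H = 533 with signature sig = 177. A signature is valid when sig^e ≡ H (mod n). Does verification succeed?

fails

sig^17 mod 559 = 372
sig^17 mod 559 = 372, but H = 533.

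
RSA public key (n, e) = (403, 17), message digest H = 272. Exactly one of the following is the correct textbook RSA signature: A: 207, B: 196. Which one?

A

Candidate A: 207^2 = 42849 ≡ 131; 207^4 ≡ 131^2 = 17161 ≡ 235; 207^8 ≡ 235^2 = 55225 ≡ 14; 207^16 ≡ 14^2 = 196; 17 = 16 + 1, so 207^17 ≡ 196·207 ≡ 272 (mod 403)
  → matches H = 272
Candidate B: 196^2 = 38416 ≡ 131; 196^4 ≡ 131^2 = 17161 ≡ 235; 196^8 ≡ 235^2 = 55225 ≡ 14; 196^16 ≡ 14^2 = 196; 17 = 16 + 1, so 196^17 ≡ 196·196 ≡ 131 (mod 403)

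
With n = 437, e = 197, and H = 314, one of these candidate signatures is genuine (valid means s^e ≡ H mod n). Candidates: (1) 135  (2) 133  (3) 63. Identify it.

Candidate 1: Squares mod 437: 135^1≡135, 135^2≡308, 135^4≡35, 135^8≡351, 135^16≡404, 135^32≡215, 135^64≡340, 135^128≡232; 197 = 128 + 64 + 4 + 1, so 135^197 ≡ 232·340·35·135 ≡ 314 (mod 437)
  → matches H = 314
Candidate 2: Squares mod 437: 133^1≡133, 133^2≡209, 133^4≡418, 133^8≡361, 133^16≡95, 133^32≡285, 133^64≡380, 133^128≡190; 197 = 128 + 64 + 4 + 1, so 133^197 ≡ 190·380·418·133 ≡ 285 (mod 437)
Candidate 3: Squares mod 437: 63^1≡63, 63^2≡36, 63^4≡422, 63^8≡225, 63^16≡370, 63^32≡119, 63^64≡177, 63^128≡302; 197 = 128 + 64 + 4 + 1, so 63^197 ≡ 302·177·422·63 ≡ 111 (mod 437)

1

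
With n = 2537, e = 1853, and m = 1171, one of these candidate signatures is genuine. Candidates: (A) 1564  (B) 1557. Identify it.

Candidate A: 1564^2 = 2446096 ≡ 428; 1564^4 ≡ 428^2 = 183184 ≡ 520; 1564^8 ≡ 520^2 = 270400 ≡ 1478; 1564^16 ≡ 1478^2 = 2184484 ≡ 127; 1564^32 ≡ 127^2 = 16129 ≡ 907; 1564^64 ≡ 907^2 = 822649 ≡ 661; 1564^128 ≡ 661^2 = 436921 ≡ 557; 1564^256 ≡ 557^2 = 310249 ≡ 735; 1564^512 ≡ 735^2 = 540225 ≡ 2381; 1564^1024 ≡ 2381^2 = 5669161 ≡ 1503; 1853 = 1024 + 512 + 256 + 32 + 16 + 8 + 4 + 1, so 1564^1853 ≡ 1503·2381·735·907·127·1478·520·1564 ≡ 1483 (mod 2537)
Candidate B: 1557^2 = 2424249 ≡ 1414; 1557^4 ≡ 1414^2 = 1999396 ≡ 240; 1557^8 ≡ 240^2 = 57600 ≡ 1786; 1557^16 ≡ 1786^2 = 3189796 ≡ 787; 1557^32 ≡ 787^2 = 619369 ≡ 341; 1557^64 ≡ 341^2 = 116281 ≡ 2116; 1557^128 ≡ 2116^2 = 4477456 ≡ 2188; 1557^256 ≡ 2188^2 = 4787344 ≡ 25; 1557^512 ≡ 25^2 = 625; 1557^1024 ≡ 625^2 = 390625 ≡ 2464; 1853 = 1024 + 512 + 256 + 32 + 16 + 8 + 4 + 1, so 1557^1853 ≡ 2464·625·25·341·787·1786·240·1557 ≡ 1171 (mod 2537)
  → matches m = 1171

B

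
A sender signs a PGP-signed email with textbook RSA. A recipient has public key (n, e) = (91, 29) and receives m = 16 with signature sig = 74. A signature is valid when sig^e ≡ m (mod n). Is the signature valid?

sig^2 ≡ 74^2 = 5476 ≡ 16
sig^4 ≡ 16^2 = 256 ≡ 74
sig^8 ≡ 74^2 = 5476 ≡ 16
sig^16 ≡ 16^2 = 256 ≡ 74
29 = 16 + 8 + 4 + 1, so sig^29 ≡ 74·16·74·74 ≡ 16 (mod 91)
sig^29 mod 91 = 16 matches m.

valid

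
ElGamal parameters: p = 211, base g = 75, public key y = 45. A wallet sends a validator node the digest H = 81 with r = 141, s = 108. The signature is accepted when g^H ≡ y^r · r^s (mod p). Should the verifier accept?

Left side g^H mod p:
Squares mod 211: 75^1≡75, 75^2≡139, 75^4≡120, 75^8≡52, 75^16≡172, 75^32≡44, 75^64≡37
81 = 64 + 16 + 1, so 75^81 ≡ 37·172·75 ≡ 18 (mod 211)
Right side y^r · r^s mod p:
Squares mod 211: 45^1≡45, 45^2≡126, 45^4≡51, 45^8≡69, 45^16≡119, 45^32≡24, 45^64≡154, 45^128≡84
141 = 128 + 8 + 4 + 1, so 45^141 ≡ 84·69·51·45 ≡ 169 (mod 211)
Squares mod 211: 141^1≡141, 141^2≡47, 141^4≡99, 141^8≡95, 141^16≡163, 141^32≡194, 141^64≡78
108 = 64 + 32 + 8 + 4, so 141^108 ≡ 78·194·95·99 ≡ 125 (mod 211)
169·125 = 21125 ≡ 25 (mod 211)
18 ≠ 25, so verification fails.

reject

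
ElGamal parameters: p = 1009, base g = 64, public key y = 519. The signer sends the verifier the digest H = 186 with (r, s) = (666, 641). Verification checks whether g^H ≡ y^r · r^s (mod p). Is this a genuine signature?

forged

Left side g^H mod p:
Squares mod 1009: 64^1≡64, 64^2≡60, 64^4≡573, 64^8≡404, 64^16≡767, 64^32≡42, 64^64≡755, 64^128≡949
186 = 128 + 32 + 16 + 8 + 2, so 64^186 ≡ 949·42·767·404·60 ≡ 615 (mod 1009)
Right side y^r · r^s mod p:
Squares mod 1009: 519^1≡519, 519^2≡967, 519^4≡755, 519^8≡949, 519^16≡573, 519^32≡404, 519^64≡767, 519^128≡42, 519^256≡755, 519^512≡949
666 = 512 + 128 + 16 + 8 + 2, so 519^666 ≡ 949·42·573·949·967 ≡ 707 (mod 1009)
Squares mod 1009: 666^1≡666, 666^2≡605, 666^4≡767, 666^8≡42, 666^16≡755, 666^32≡949, 666^64≡573, 666^128≡404, 666^256≡767, 666^512≡42
641 = 512 + 128 + 1, so 666^641 ≡ 42·404·666 ≡ 897 (mod 1009)
707·897 = 634179 ≡ 527 (mod 1009)
615 ≠ 527, so verification fails.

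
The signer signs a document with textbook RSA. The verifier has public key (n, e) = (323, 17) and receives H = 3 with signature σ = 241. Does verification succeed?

passes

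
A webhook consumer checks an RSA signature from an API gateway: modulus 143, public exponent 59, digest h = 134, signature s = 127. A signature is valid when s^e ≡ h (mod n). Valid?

yes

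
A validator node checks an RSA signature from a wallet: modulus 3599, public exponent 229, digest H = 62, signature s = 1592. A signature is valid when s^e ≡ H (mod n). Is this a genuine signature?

forged

Squares mod 3599: s^1≡1592, s^2≡768, s^4≡3187, s^8≡591, s^16≡178, s^32≡2892, s^64≡3187, s^128≡591
229 = 128 + 64 + 32 + 4 + 1, so s^229 ≡ 591·3187·2892·3187·1592 ≡ 2300 (mod 3599)
The recovered value 2300 does not match the digest 62.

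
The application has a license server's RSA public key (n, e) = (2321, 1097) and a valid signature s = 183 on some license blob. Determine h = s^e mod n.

1986

Squares mod 2321: s^1≡183, s^2≡995, s^4≡1279, s^8≡1857, s^16≡1764, s^32≡1556, s^64≡333, s^128≡1802, s^256≡125, s^512≡1699, s^1024≡1598
1097 = 1024 + 64 + 8 + 1, so s^1097 ≡ 1598·333·1857·183 ≡ 1986 (mod 2321)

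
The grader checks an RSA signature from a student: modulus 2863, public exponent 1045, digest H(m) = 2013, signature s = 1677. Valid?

s^2 ≡ 1677^2 = 2812329 ≡ 863
s^4 ≡ 863^2 = 744769 ≡ 389
s^8 ≡ 389^2 = 151321 ≡ 2445
s^16 ≡ 2445^2 = 5978025 ≡ 81
s^32 ≡ 81^2 = 6561 ≡ 835
s^64 ≡ 835^2 = 697225 ≡ 1516
s^128 ≡ 1516^2 = 2298256 ≡ 2130
s^256 ≡ 2130^2 = 4536900 ≡ 1908
s^512 ≡ 1908^2 = 3640464 ≡ 1591
s^1024 ≡ 1591^2 = 2531281 ≡ 389
1045 = 1024 + 16 + 4 + 1, so s^1045 ≡ 389·81·389·1677 ≡ 2013 (mod 2863)
s^1045 mod 2863 = 2013 matches H(m).

yes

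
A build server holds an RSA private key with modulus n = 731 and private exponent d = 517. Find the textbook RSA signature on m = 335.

71

Squares mod 731: m^1≡335, m^2≡382, m^4≡455, m^8≡152, m^16≡443, m^32≡341, m^64≡52, m^128≡511, m^256≡154, m^512≡324
517 = 512 + 4 + 1, so m^517 ≡ 324·455·335 ≡ 71 (mod 731)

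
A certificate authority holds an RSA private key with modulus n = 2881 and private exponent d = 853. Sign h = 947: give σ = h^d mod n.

h^2 ≡ 947^2 = 896809 ≡ 818
h^4 ≡ 818^2 = 669124 ≡ 732
h^8 ≡ 732^2 = 535824 ≡ 2839
h^16 ≡ 2839^2 = 8059921 ≡ 1764
h^32 ≡ 1764^2 = 3111696 ≡ 216
h^64 ≡ 216^2 = 46656 ≡ 560
h^128 ≡ 560^2 = 313600 ≡ 2452
h^256 ≡ 2452^2 = 6012304 ≡ 2538
h^512 ≡ 2538^2 = 6441444 ≡ 2409
853 = 512 + 256 + 64 + 16 + 4 + 1, so h^853 ≡ 2409·2538·560·1764·732·947 ≡ 2409 (mod 2881)

2409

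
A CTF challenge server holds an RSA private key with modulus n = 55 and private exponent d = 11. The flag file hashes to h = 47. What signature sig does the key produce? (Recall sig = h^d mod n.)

Squares mod 55: h^1≡47, h^2≡9, h^4≡26, h^8≡16
11 = 8 + 2 + 1, so h^11 ≡ 16·9·47 ≡ 3 (mod 55)

3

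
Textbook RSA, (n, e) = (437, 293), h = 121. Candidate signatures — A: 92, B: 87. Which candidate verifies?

B

Candidate A: Squares mod 437: 92^1≡92, 92^2≡161, 92^4≡138, 92^8≡253, 92^16≡207, 92^32≡23, 92^64≡92, 92^128≡161, 92^256≡138; 293 = 256 + 32 + 4 + 1, so 92^293 ≡ 138·23·138·92 ≡ 23 (mod 437)
Candidate B: Squares mod 437: 87^1≡87, 87^2≡140, 87^4≡372, 87^8≡292, 87^16≡49, 87^32≡216, 87^64≡334, 87^128≡121, 87^256≡220; 293 = 256 + 32 + 4 + 1, so 87^293 ≡ 220·216·372·87 ≡ 121 (mod 437)
  → matches h = 121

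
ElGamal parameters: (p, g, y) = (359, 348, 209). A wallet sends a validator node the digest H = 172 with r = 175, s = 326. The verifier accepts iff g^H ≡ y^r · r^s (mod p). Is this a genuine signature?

forged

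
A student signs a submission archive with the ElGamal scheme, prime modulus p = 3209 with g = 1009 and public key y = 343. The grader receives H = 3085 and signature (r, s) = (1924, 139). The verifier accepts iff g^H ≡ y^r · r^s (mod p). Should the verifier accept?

accept

Left side g^H mod p:
1009^2 = 1018081 ≡ 828
1009^4 ≡ 828^2 = 685584 ≡ 2067
1009^8 ≡ 2067^2 = 4272489 ≡ 1310
1009^16 ≡ 1310^2 = 1716100 ≡ 2494
1009^32 ≡ 2494^2 = 6220036 ≡ 994
1009^64 ≡ 994^2 = 988036 ≡ 2873
1009^128 ≡ 2873^2 = 8254129 ≡ 581
1009^256 ≡ 581^2 = 337561 ≡ 616
1009^512 ≡ 616^2 = 379456 ≡ 794
1009^1024 ≡ 794^2 = 630436 ≡ 1472
1009^2048 ≡ 1472^2 = 2166784 ≡ 709
3085 = 2048 + 1024 + 8 + 4 + 1, so 1009^3085 ≡ 709·1472·1310·2067·1009 ≡ 1408 (mod 3209)
Right side y^r · r^s mod p:
343^2 = 117649 ≡ 2125
343^4 ≡ 2125^2 = 4515625 ≡ 562
343^8 ≡ 562^2 = 315844 ≡ 1362
343^16 ≡ 1362^2 = 1855044 ≡ 242
343^32 ≡ 242^2 = 58564 ≡ 802
343^64 ≡ 802^2 = 643204 ≡ 1404
343^128 ≡ 1404^2 = 1971216 ≡ 890
343^256 ≡ 890^2 = 792100 ≡ 2686
343^512 ≡ 2686^2 = 7214596 ≡ 764
343^1024 ≡ 764^2 = 583696 ≡ 2867
1924 = 1024 + 512 + 256 + 128 + 4, so 343^1924 ≡ 2867·764·2686·890·562 ≡ 2640 (mod 3209)
1924^2 = 3701776 ≡ 1799
1924^4 ≡ 1799^2 = 3236401 ≡ 1729
1924^8 ≡ 1729^2 = 2989441 ≡ 1862
1924^16 ≡ 1862^2 = 3467044 ≡ 1324
1924^32 ≡ 1324^2 = 1752976 ≡ 862
1924^64 ≡ 862^2 = 743044 ≡ 1765
1924^128 ≡ 1765^2 = 3115225 ≡ 2495
139 = 128 + 8 + 2 + 1, so 1924^139 ≡ 2495·1862·1799·1924 ≡ 1712 (mod 3209)
2640·1712 = 4519680 ≡ 1408 (mod 3209)
1408 ≡ 1408 (mod 3209), so the signature is genuine.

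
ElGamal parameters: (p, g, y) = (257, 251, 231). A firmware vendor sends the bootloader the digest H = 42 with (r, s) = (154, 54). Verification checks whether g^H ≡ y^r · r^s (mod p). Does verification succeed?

Left side g^H mod p:
251^2 = 63001 ≡ 36
251^4 ≡ 36^2 = 1296 ≡ 11
251^8 ≡ 11^2 = 121
251^16 ≡ 121^2 = 14641 ≡ 249
251^32 ≡ 249^2 = 62001 ≡ 64
42 = 32 + 8 + 2, so 251^42 ≡ 64·121·36 ≡ 196 (mod 257)
Right side y^r · r^s mod p:
231^2 = 53361 ≡ 162
231^4 ≡ 162^2 = 26244 ≡ 30
231^8 ≡ 30^2 = 900 ≡ 129
231^16 ≡ 129^2 = 16641 ≡ 193
231^32 ≡ 193^2 = 37249 ≡ 241
231^64 ≡ 241^2 = 58081 ≡ 256
231^128 ≡ 256^2 = 65536 ≡ 1
154 = 128 + 16 + 8 + 2, so 231^154 ≡ 1·193·129·162 ≡ 213 (mod 257)
154^2 = 23716 ≡ 72
154^4 ≡ 72^2 = 5184 ≡ 44
154^8 ≡ 44^2 = 1936 ≡ 137
154^16 ≡ 137^2 = 18769 ≡ 8
154^32 ≡ 8^2 = 64
54 = 32 + 16 + 4 + 2, so 154^54 ≡ 64·8·44·72 ≡ 89 (mod 257)
213·89 = 18957 ≡ 196 (mod 257)
196 ≡ 196 (mod 257), so the signature is genuine.

passes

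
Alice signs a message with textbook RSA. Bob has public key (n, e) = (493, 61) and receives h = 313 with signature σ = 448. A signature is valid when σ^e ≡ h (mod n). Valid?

σ^2 ≡ 448^2 = 200704 ≡ 53
σ^4 ≡ 53^2 = 2809 ≡ 344
σ^8 ≡ 344^2 = 118336 ≡ 16
σ^16 ≡ 16^2 = 256
σ^32 ≡ 256^2 = 65536 ≡ 460
61 = 32 + 16 + 8 + 4 + 1, so σ^61 ≡ 460·256·16·344·448 ≡ 180 (mod 493)
σ^61 mod 493 = 180, but h = 313.

no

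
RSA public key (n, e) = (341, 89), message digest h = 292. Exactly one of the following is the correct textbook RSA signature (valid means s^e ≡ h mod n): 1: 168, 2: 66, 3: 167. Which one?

3

Candidate 1: Squares mod 341: 168^1≡168, 168^2≡262, 168^4≡103, 168^8≡38, 168^16≡80, 168^32≡262, 168^64≡103; 89 = 64 + 16 + 8 + 1, so 168^89 ≡ 103·80·38·168 ≡ 136 (mod 341)
Candidate 2: Squares mod 341: 66^1≡66, 66^2≡264, 66^4≡132, 66^8≡33, 66^16≡66, 66^32≡264, 66^64≡132; 89 = 64 + 16 + 8 + 1, so 66^89 ≡ 132·66·33·66 ≡ 132 (mod 341)
Candidate 3: Squares mod 341: 167^1≡167, 167^2≡268, 167^4≡214, 167^8≡102, 167^16≡174, 167^32≡268, 167^64≡214; 89 = 64 + 16 + 8 + 1, so 167^89 ≡ 214·174·102·167 ≡ 292 (mod 341)
  → matches h = 292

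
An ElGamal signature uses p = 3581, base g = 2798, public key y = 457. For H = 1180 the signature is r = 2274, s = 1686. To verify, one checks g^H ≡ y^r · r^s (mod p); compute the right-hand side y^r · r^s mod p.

2557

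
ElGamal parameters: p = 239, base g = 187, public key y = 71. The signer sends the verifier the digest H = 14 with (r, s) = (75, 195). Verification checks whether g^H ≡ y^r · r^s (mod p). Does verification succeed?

Left side g^H mod p:
Squares mod 239: 187^1≡187, 187^2≡75, 187^4≡128, 187^8≡132
14 = 8 + 4 + 2, so 187^14 ≡ 132·128·75 ≡ 22 (mod 239)
Right side y^r · r^s mod p:
Squares mod 239: 71^1≡71, 71^2≡22, 71^4≡6, 71^8≡36, 71^16≡101, 71^32≡163, 71^64≡40
75 = 64 + 8 + 2 + 1, so 71^75 ≡ 40·36·22·71 ≡ 51 (mod 239)
Squares mod 239: 75^1≡75, 75^2≡128, 75^4≡132, 75^8≡216, 75^16≡51, 75^32≡211, 75^64≡67, 75^128≡187
195 = 128 + 64 + 2 + 1, so 75^195 ≡ 187·67·128·75 ≡ 216 (mod 239)
51·216 = 11016 ≡ 22 (mod 239)
22 ≡ 22 (mod 239), so the signature is genuine.

passes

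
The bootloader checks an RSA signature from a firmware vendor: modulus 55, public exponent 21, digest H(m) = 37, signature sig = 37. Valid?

Squares mod 55: sig^1≡37, sig^2≡49, sig^4≡36, sig^8≡31, sig^16≡26
21 = 16 + 4 + 1, so sig^21 ≡ 26·36·37 ≡ 37 (mod 55)
Since 37 equals the digest 37, verification succeeds.

yes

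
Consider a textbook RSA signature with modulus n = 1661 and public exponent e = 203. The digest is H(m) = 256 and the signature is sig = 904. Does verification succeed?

fails

Squares mod 1661: sig^1≡904, sig^2≡4, sig^4≡16, sig^8≡256, sig^16≡757, sig^32≡4, sig^64≡16, sig^128≡256
203 = 128 + 64 + 8 + 2 + 1, so sig^203 ≡ 256·16·256·4·904 ≡ 1405 (mod 1661)
The recovered value 1405 does not match the digest 256.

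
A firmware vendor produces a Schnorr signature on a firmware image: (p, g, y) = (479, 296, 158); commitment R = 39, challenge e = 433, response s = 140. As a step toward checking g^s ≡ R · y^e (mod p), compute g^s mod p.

436

296^2 = 87616 ≡ 438
296^4 ≡ 438^2 = 191844 ≡ 244
296^8 ≡ 244^2 = 59536 ≡ 140
296^16 ≡ 140^2 = 19600 ≡ 440
296^32 ≡ 440^2 = 193600 ≡ 84
296^64 ≡ 84^2 = 7056 ≡ 350
296^128 ≡ 350^2 = 122500 ≡ 355
140 = 128 + 8 + 4, so 296^140 ≡ 355·140·244 ≡ 436 (mod 479)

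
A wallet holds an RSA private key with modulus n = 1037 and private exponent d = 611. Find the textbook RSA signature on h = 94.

Squares mod 1037: h^1≡94, h^2≡540, h^4≡203, h^8≡766, h^16≡851, h^32≡375, h^64≡630, h^128≡766, h^256≡851, h^512≡375
611 = 512 + 64 + 32 + 2 + 1, so h^611 ≡ 375·630·375·540·94 ≡ 882 (mod 1037)

882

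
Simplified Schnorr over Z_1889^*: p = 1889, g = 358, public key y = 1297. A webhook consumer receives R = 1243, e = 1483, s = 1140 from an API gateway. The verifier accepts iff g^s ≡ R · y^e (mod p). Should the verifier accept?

reject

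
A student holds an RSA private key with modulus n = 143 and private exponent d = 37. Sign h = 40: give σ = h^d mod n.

105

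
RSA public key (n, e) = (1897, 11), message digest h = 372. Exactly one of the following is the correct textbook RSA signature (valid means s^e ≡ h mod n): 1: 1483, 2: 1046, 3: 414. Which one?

3

Candidate 1: Squares mod 1897: 1483^1≡1483, 1483^2≡666, 1483^4≡1555, 1483^8≡1247; 11 = 8 + 2 + 1, so 1483^11 ≡ 1247·666·1483 ≡ 1525 (mod 1897)
Candidate 2: Squares mod 1897: 1046^1≡1046, 1046^2≡1444, 1046^4≡333, 1046^8≡863; 11 = 8 + 2 + 1, so 1046^11 ≡ 863·1444·1046 ≡ 817 (mod 1897)
Candidate 3: Squares mod 1897: 414^1≡414, 414^2≡666, 414^4≡1555, 414^8≡1247; 11 = 8 + 2 + 1, so 414^11 ≡ 1247·666·414 ≡ 372 (mod 1897)
  → matches h = 372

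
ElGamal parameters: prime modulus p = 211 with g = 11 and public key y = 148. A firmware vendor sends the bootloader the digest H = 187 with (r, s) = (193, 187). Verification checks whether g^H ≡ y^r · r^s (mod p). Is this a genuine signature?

genuine

Left side g^H mod p:
11^2 = 121
11^4 ≡ 121^2 = 14641 ≡ 82
11^8 ≡ 82^2 = 6724 ≡ 183
11^16 ≡ 183^2 = 33489 ≡ 151
11^32 ≡ 151^2 = 22801 ≡ 13
11^64 ≡ 13^2 = 169
11^128 ≡ 169^2 = 28561 ≡ 76
187 = 128 + 32 + 16 + 8 + 2 + 1, so 11^187 ≡ 76·13·151·183·121·11 ≡ 25 (mod 211)
Right side y^r · r^s mod p:
148^2 = 21904 ≡ 171
148^4 ≡ 171^2 = 29241 ≡ 123
148^8 ≡ 123^2 = 15129 ≡ 148
148^16 ≡ 148^2 = 21904 ≡ 171
148^32 ≡ 171^2 = 29241 ≡ 123
148^64 ≡ 123^2 = 15129 ≡ 148
148^128 ≡ 148^2 = 21904 ≡ 171
193 = 128 + 64 + 1, so 148^193 ≡ 171·148·148 ≡ 123 (mod 211)
193^2 = 37249 ≡ 113
193^4 ≡ 113^2 = 12769 ≡ 109
193^8 ≡ 109^2 = 11881 ≡ 65
193^16 ≡ 65^2 = 4225 ≡ 5
193^32 ≡ 5^2 = 25
193^64 ≡ 25^2 = 625 ≡ 203
193^128 ≡ 203^2 = 41209 ≡ 64
187 = 128 + 32 + 16 + 8 + 2 + 1, so 193^187 ≡ 64·25·5·65·113·193 ≡ 122 (mod 211)
123·122 = 15006 ≡ 25 (mod 211)
25 ≡ 25 (mod 211), so the signature is genuine.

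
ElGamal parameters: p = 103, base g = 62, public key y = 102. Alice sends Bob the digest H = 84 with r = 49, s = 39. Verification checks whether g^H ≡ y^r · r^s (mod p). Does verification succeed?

fails

Left side g^H mod p:
62^84 mod 103 = 79
Right side y^r · r^s mod p:
102^49 mod 103 = 102
49^39 mod 103 = 72
102·72 = 7344 ≡ 31 (mod 103)
79 ≠ 31, so verification fails.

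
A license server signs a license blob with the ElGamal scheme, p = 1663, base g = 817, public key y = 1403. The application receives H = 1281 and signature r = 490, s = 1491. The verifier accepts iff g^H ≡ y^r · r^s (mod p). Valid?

no

Left side g^H mod p:
Squares mod 1663: 817^1≡817, 817^2≡626, 817^4≡1071, 817^8≡1234, 817^16≡1111, 817^32≡375, 817^64≡933, 817^128≡740, 817^256≡473, 817^512≡887, 817^1024≡170
1281 = 1024 + 256 + 1, so 817^1281 ≡ 170·473·817 ≡ 1481 (mod 1663)
Right side y^r · r^s mod p:
Squares mod 1663: 1403^1≡1403, 1403^2≡1080, 1403^4≡637, 1403^8≡1660, 1403^16≡9, 1403^32≡81, 1403^64≡1572, 1403^128≡1629, 1403^256≡1156
490 = 256 + 128 + 64 + 32 + 8 + 2, so 1403^490 ≡ 1156·1629·1572·81·1660·1080 ≡ 369 (mod 1663)
Squares mod 1663: 490^1≡490, 490^2≡628, 490^4≡253, 490^8≡815, 490^16≡688, 490^32≡1052, 490^64≡809, 490^128≡922, 490^256≡291, 490^512≡1531, 490^1024≡794
1491 = 1024 + 256 + 128 + 64 + 16 + 2 + 1, so 490^1491 ≡ 794·291·922·809·688·628·490 ≡ 1571 (mod 1663)
369·1571 = 579699 ≡ 975 (mod 1663)
1481 ≠ 975, so verification fails.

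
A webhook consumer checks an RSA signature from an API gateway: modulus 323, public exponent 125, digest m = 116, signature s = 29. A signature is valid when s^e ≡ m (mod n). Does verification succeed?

passes

s^2 ≡ 29^2 = 841 ≡ 195
s^4 ≡ 195^2 = 38025 ≡ 234
s^8 ≡ 234^2 = 54756 ≡ 169
s^16 ≡ 169^2 = 28561 ≡ 137
s^32 ≡ 137^2 = 18769 ≡ 35
s^64 ≡ 35^2 = 1225 ≡ 256
125 = 64 + 32 + 16 + 8 + 4 + 1, so s^125 ≡ 256·35·137·169·234·29 ≡ 116 (mod 323)
Since 116 equals the digest 116, verification succeeds.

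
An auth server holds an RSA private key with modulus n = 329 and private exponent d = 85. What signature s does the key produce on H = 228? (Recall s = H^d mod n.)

214

H^2 ≡ 228^2 = 51984 ≡ 2
H^4 ≡ 2^2 = 4
H^8 ≡ 4^2 = 16
H^16 ≡ 16^2 = 256
H^32 ≡ 256^2 = 65536 ≡ 65
H^64 ≡ 65^2 = 4225 ≡ 277
85 = 64 + 16 + 4 + 1, so H^85 ≡ 277·256·4·228 ≡ 214 (mod 329)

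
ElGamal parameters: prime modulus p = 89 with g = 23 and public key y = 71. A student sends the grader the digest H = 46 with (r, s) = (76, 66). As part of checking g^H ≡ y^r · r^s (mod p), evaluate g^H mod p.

23^2 = 529 ≡ 84
23^4 ≡ 84^2 = 7056 ≡ 25
23^8 ≡ 25^2 = 625 ≡ 2
23^16 ≡ 2^2 = 4
23^32 ≡ 4^2 = 16
46 = 32 + 8 + 4 + 2, so 23^46 ≡ 16·2·25·84 ≡ 5 (mod 89)

5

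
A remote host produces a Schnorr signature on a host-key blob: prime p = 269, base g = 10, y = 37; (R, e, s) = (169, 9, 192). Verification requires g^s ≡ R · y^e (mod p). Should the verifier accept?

reject

g^s mod p:
10^2 = 100
10^4 ≡ 100^2 = 10000 ≡ 47
10^8 ≡ 47^2 = 2209 ≡ 57
10^16 ≡ 57^2 = 3249 ≡ 21
10^32 ≡ 21^2 = 441 ≡ 172
10^64 ≡ 172^2 = 29584 ≡ 263
10^128 ≡ 263^2 = 69169 ≡ 36
192 = 128 + 64, so 10^192 ≡ 36·263 ≡ 53 (mod 269)
R · y^e mod p:
37^2 = 1369 ≡ 24
37^4 ≡ 24^2 = 576 ≡ 38
37^8 ≡ 38^2 = 1444 ≡ 99
9 = 8 + 1, so 37^9 ≡ 99·37 ≡ 166 (mod 269)
169·166 = 28054 ≡ 78 (mod 269)
53 ≠ 78; the check fails.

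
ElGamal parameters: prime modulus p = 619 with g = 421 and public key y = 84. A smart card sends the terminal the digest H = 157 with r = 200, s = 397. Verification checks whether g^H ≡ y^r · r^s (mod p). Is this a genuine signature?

forged

Left side g^H mod p:
421^2 = 177241 ≡ 207
421^4 ≡ 207^2 = 42849 ≡ 138
421^8 ≡ 138^2 = 19044 ≡ 474
421^16 ≡ 474^2 = 224676 ≡ 598
421^32 ≡ 598^2 = 357604 ≡ 441
421^64 ≡ 441^2 = 194481 ≡ 115
421^128 ≡ 115^2 = 13225 ≡ 226
157 = 128 + 16 + 8 + 4 + 1, so 421^157 ≡ 226·598·474·138·421 ≡ 286 (mod 619)
Right side y^r · r^s mod p:
84^2 = 7056 ≡ 247
84^4 ≡ 247^2 = 61009 ≡ 347
84^8 ≡ 347^2 = 120409 ≡ 323
84^16 ≡ 323^2 = 104329 ≡ 337
84^32 ≡ 337^2 = 113569 ≡ 292
84^64 ≡ 292^2 = 85264 ≡ 461
84^128 ≡ 461^2 = 212521 ≡ 204
200 = 128 + 64 + 8, so 84^200 ≡ 204·461·323 ≡ 25 (mod 619)
200^2 = 40000 ≡ 384
200^4 ≡ 384^2 = 147456 ≡ 134
200^8 ≡ 134^2 = 17956 ≡ 5
200^16 ≡ 5^2 = 25
200^32 ≡ 25^2 = 625 ≡ 6
200^64 ≡ 6^2 = 36
200^128 ≡ 36^2 = 1296 ≡ 58
200^256 ≡ 58^2 = 3364 ≡ 269
397 = 256 + 128 + 8 + 4 + 1, so 200^397 ≡ 269·58·5·134·200 ≡ 452 (mod 619)
25·452 = 11300 ≡ 158 (mod 619)
286 ≠ 158, so verification fails.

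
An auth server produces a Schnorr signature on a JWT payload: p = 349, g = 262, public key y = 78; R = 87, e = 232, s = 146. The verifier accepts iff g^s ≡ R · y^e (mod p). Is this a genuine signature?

genuine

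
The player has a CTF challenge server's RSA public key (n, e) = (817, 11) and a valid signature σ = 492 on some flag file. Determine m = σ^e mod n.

σ^2 ≡ 492^2 = 242064 ≡ 232
σ^4 ≡ 232^2 = 53824 ≡ 719
σ^8 ≡ 719^2 = 516961 ≡ 617
11 = 8 + 2 + 1, so σ^11 ≡ 617·232·492 ≡ 631 (mod 817)

631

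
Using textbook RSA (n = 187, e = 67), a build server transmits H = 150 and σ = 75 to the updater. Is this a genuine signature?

forged

Squares mod 187: σ^1≡75, σ^2≡15, σ^4≡38, σ^8≡135, σ^16≡86, σ^32≡103, σ^64≡137
67 = 64 + 2 + 1, so σ^67 ≡ 137·15·75 ≡ 37 (mod 187)
The recovered value 37 does not match the digest 150.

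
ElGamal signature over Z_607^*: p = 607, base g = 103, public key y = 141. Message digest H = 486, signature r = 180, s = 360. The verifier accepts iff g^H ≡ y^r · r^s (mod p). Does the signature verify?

does not verify

Left side g^H mod p:
103^2 = 10609 ≡ 290
103^4 ≡ 290^2 = 84100 ≡ 334
103^8 ≡ 334^2 = 111556 ≡ 475
103^16 ≡ 475^2 = 225625 ≡ 428
103^32 ≡ 428^2 = 183184 ≡ 477
103^64 ≡ 477^2 = 227529 ≡ 511
103^128 ≡ 511^2 = 261121 ≡ 111
103^256 ≡ 111^2 = 12321 ≡ 181
486 = 256 + 128 + 64 + 32 + 4 + 2, so 103^486 ≡ 181·111·511·477·334·290 ≡ 573 (mod 607)
Right side y^r · r^s mod p:
141^2 = 19881 ≡ 457
141^4 ≡ 457^2 = 208849 ≡ 41
141^8 ≡ 41^2 = 1681 ≡ 467
141^16 ≡ 467^2 = 218089 ≡ 176
141^32 ≡ 176^2 = 30976 ≡ 19
141^64 ≡ 19^2 = 361
141^128 ≡ 361^2 = 130321 ≡ 423
180 = 128 + 32 + 16 + 4, so 141^180 ≡ 423·19·176·41 ≡ 391 (mod 607)
180^2 = 32400 ≡ 229
180^4 ≡ 229^2 = 52441 ≡ 239
180^8 ≡ 239^2 = 57121 ≡ 63
180^16 ≡ 63^2 = 3969 ≡ 327
180^32 ≡ 327^2 = 106929 ≡ 97
180^64 ≡ 97^2 = 9409 ≡ 304
180^128 ≡ 304^2 = 92416 ≡ 152
180^256 ≡ 152^2 = 23104 ≡ 38
360 = 256 + 64 + 32 + 8, so 180^360 ≡ 38·304·97·63 ≡ 172 (mod 607)
391·172 = 67252 ≡ 482 (mod 607)
573 ≠ 482, so verification fails.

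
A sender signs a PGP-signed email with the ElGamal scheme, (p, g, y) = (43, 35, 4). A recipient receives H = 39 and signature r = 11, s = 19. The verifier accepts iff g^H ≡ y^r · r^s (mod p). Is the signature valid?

valid

Left side g^H mod p:
35^2 = 1225 ≡ 21
35^4 ≡ 21^2 = 441 ≡ 11
35^8 ≡ 11^2 = 121 ≡ 35
35^16 ≡ 35^2 = 1225 ≡ 21
35^32 ≡ 21^2 = 441 ≡ 11
39 = 32 + 4 + 2 + 1, so 35^39 ≡ 11·11·21·35 ≡ 11 (mod 43)
Right side y^r · r^s mod p:
4^2 = 16
4^4 ≡ 16^2 = 256 ≡ 41
4^8 ≡ 41^2 = 1681 ≡ 4
11 = 8 + 2 + 1, so 4^11 ≡ 4·16·4 ≡ 41 (mod 43)
11^2 = 121 ≡ 35
11^4 ≡ 35^2 = 1225 ≡ 21
11^8 ≡ 21^2 = 441 ≡ 11
11^16 ≡ 11^2 = 121 ≡ 35
19 = 16 + 2 + 1, so 11^19 ≡ 35·35·11 ≡ 16 (mod 43)
41·16 = 656 ≡ 11 (mod 43)
11 ≡ 11 (mod 43), so the signature is genuine.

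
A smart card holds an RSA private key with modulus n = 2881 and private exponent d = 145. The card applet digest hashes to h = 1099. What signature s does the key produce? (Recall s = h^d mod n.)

h^2 ≡ 1099^2 = 1207801 ≡ 662
h^4 ≡ 662^2 = 438244 ≡ 332
h^8 ≡ 332^2 = 110224 ≡ 746
h^16 ≡ 746^2 = 556516 ≡ 483
h^32 ≡ 483^2 = 233289 ≡ 2809
h^64 ≡ 2809^2 = 7890481 ≡ 2303
h^128 ≡ 2303^2 = 5303809 ≡ 2769
145 = 128 + 16 + 1, so h^145 ≡ 2769·483·1099 ≡ 812 (mod 2881)

812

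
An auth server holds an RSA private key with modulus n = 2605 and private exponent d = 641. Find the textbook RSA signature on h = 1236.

h^641 mod 2605 = 366

366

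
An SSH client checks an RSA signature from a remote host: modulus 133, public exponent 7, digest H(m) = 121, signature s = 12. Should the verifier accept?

Squares mod 133: s^1≡12, s^2≡11, s^4≡121
7 = 4 + 2 + 1, so s^7 ≡ 121·11·12 ≡ 12 (mod 133)
12 ≠ 121, so verification fails.

reject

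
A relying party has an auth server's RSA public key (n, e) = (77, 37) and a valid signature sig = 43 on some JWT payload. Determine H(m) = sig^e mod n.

43

sig^2 ≡ 43^2 = 1849 ≡ 1
sig^4 ≡ 1^2 = 1
sig^8 ≡ 1^2 = 1
sig^16 ≡ 1^2 = 1
sig^32 ≡ 1^2 = 1
37 = 32 + 4 + 1, so sig^37 ≡ 1·1·43 ≡ 43 (mod 77)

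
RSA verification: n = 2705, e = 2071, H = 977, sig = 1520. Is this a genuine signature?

forged

sig^2 ≡ 1520^2 = 2310400 ≡ 330
sig^4 ≡ 330^2 = 108900 ≡ 700
sig^8 ≡ 700^2 = 490000 ≡ 395
sig^16 ≡ 395^2 = 156025 ≡ 1840
sig^32 ≡ 1840^2 = 3385600 ≡ 1645
sig^64 ≡ 1645^2 = 2706025 ≡ 1025
sig^128 ≡ 1025^2 = 1050625 ≡ 1085
sig^256 ≡ 1085^2 = 1177225 ≡ 550
sig^512 ≡ 550^2 = 302500 ≡ 2245
sig^1024 ≡ 2245^2 = 5040025 ≡ 610
sig^2048 ≡ 610^2 = 372100 ≡ 1515
2071 = 2048 + 16 + 4 + 2 + 1, so sig^2071 ≡ 1515·1840·700·330·1520 ≡ 1320 (mod 2705)
1320 ≠ 977, so verification fails.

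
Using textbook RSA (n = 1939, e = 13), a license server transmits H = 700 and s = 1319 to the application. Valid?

no

Squares mod 1939: s^1≡1319, s^2≡478, s^4≡1621, s^8≡296
13 = 8 + 4 + 1, so s^13 ≡ 296·1621·1319 ≡ 1277 (mod 1939)
The recovered value 1277 does not match the digest 700.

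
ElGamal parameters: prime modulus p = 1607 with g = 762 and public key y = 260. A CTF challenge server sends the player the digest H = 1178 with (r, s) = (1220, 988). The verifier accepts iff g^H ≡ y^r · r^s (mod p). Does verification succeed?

passes

Left side g^H mod p:
762^2 = 580644 ≡ 517
762^4 ≡ 517^2 = 267289 ≡ 527
762^8 ≡ 527^2 = 277729 ≡ 1325
762^16 ≡ 1325^2 = 1755625 ≡ 781
762^32 ≡ 781^2 = 609961 ≡ 908
762^64 ≡ 908^2 = 824464 ≡ 73
762^128 ≡ 73^2 = 5329 ≡ 508
762^256 ≡ 508^2 = 258064 ≡ 944
762^512 ≡ 944^2 = 891136 ≡ 858
762^1024 ≡ 858^2 = 736164 ≡ 158
1178 = 1024 + 128 + 16 + 8 + 2, so 762^1178 ≡ 158·508·781·1325·517 ≡ 674 (mod 1607)
Right side y^r · r^s mod p:
260^2 = 67600 ≡ 106
260^4 ≡ 106^2 = 11236 ≡ 1594
260^8 ≡ 1594^2 = 2540836 ≡ 169
260^16 ≡ 169^2 = 28561 ≡ 1242
260^32 ≡ 1242^2 = 1542564 ≡ 1451
260^64 ≡ 1451^2 = 2105401 ≡ 231
260^128 ≡ 231^2 = 53361 ≡ 330
260^256 ≡ 330^2 = 108900 ≡ 1231
260^512 ≡ 1231^2 = 1515361 ≡ 1567
260^1024 ≡ 1567^2 = 2455489 ≡ 1600
1220 = 1024 + 128 + 64 + 4, so 260^1220 ≡ 1600·330·231·1594 ≡ 1118 (mod 1607)
1220^2 = 1488400 ≡ 318
1220^4 ≡ 318^2 = 101124 ≡ 1490
1220^8 ≡ 1490^2 = 2220100 ≡ 833
1220^16 ≡ 833^2 = 693889 ≡ 1272
1220^32 ≡ 1272^2 = 1617984 ≡ 1342
1220^64 ≡ 1342^2 = 1800964 ≡ 1124
1220^128 ≡ 1124^2 = 1263376 ≡ 274
1220^256 ≡ 274^2 = 75076 ≡ 1154
1220^512 ≡ 1154^2 = 1331716 ≡ 1120
988 = 512 + 256 + 128 + 64 + 16 + 8 + 4, so 1220^988 ≡ 1120·1154·274·1124·1272·833·1490 ≡ 1323 (mod 1607)
1118·1323 = 1479114 ≡ 674 (mod 1607)
674 ≡ 674 (mod 1607), so the signature is genuine.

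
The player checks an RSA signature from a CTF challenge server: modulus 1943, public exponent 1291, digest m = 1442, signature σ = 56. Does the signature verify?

verifies

σ^2 ≡ 56^2 = 3136 ≡ 1193
σ^4 ≡ 1193^2 = 1423249 ≡ 973
σ^8 ≡ 973^2 = 946729 ≡ 488
σ^16 ≡ 488^2 = 238144 ≡ 1098
σ^32 ≡ 1098^2 = 1205604 ≡ 944
σ^64 ≡ 944^2 = 891136 ≡ 1242
σ^128 ≡ 1242^2 = 1542564 ≡ 1765
σ^256 ≡ 1765^2 = 3115225 ≡ 596
σ^512 ≡ 596^2 = 355216 ≡ 1590
σ^1024 ≡ 1590^2 = 2528100 ≡ 257
1291 = 1024 + 256 + 8 + 2 + 1, so σ^1291 ≡ 257·596·488·1193·56 ≡ 1442 (mod 1943)
Since 1442 equals the digest 1442, verification succeeds.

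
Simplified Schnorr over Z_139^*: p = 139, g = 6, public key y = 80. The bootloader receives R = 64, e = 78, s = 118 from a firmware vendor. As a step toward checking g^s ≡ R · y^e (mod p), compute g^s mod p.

6^118 mod 139 = 77

77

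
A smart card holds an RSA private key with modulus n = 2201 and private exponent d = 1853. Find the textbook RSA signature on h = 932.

845

h^1853 mod 2201 = 845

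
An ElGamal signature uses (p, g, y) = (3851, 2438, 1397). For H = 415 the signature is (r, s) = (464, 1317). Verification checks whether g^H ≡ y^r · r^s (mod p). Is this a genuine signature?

Left side g^H mod p:
2438^415 mod 3851 = 1256
Right side y^r · r^s mod p:
1397^464 mod 3851 = 3186
464^1317 mod 3851 = 583
3186·583 = 1857438 ≡ 1256 (mod 3851)
1256 ≡ 1256 (mod 3851), so the signature is genuine.

genuine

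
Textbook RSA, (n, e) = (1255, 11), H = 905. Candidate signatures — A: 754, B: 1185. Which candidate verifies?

Candidate A: Squares mod 1255: 754^1≡754, 754^2≡1, 754^4≡1, 754^8≡1; 11 = 8 + 2 + 1, so 754^11 ≡ 1·1·754 ≡ 754 (mod 1255)
Candidate B: Squares mod 1255: 1185^1≡1185, 1185^2≡1135, 1185^4≡595, 1185^8≡115; 11 = 8 + 2 + 1, so 1185^11 ≡ 115·1135·1185 ≡ 905 (mod 1255)
  → matches H = 905

B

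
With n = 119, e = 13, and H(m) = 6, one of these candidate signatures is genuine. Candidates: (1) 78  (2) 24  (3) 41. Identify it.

3

Candidate 1: Squares mod 119: 78^1≡78, 78^2≡15, 78^4≡106, 78^8≡50; 13 = 8 + 4 + 1, so 78^13 ≡ 50·106·78 ≡ 113 (mod 119)
Candidate 2: Squares mod 119: 24^1≡24, 24^2≡100, 24^4≡4, 24^8≡16; 13 = 8 + 4 + 1, so 24^13 ≡ 16·4·24 ≡ 108 (mod 119)
Candidate 3: Squares mod 119: 41^1≡41, 41^2≡15, 41^4≡106, 41^8≡50; 13 = 8 + 4 + 1, so 41^13 ≡ 50·106·41 ≡ 6 (mod 119)
  → matches H(m) = 6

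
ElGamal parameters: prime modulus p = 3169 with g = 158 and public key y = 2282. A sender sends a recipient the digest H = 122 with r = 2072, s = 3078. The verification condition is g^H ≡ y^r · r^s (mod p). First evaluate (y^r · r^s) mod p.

2282^2 = 5207524 ≡ 857
2282^4 ≡ 857^2 = 734449 ≡ 2410
2282^8 ≡ 2410^2 = 5808100 ≡ 2492
2282^16 ≡ 2492^2 = 6210064 ≡ 1993
2282^32 ≡ 1993^2 = 3972049 ≡ 1292
2282^64 ≡ 1292^2 = 1669264 ≡ 2370
2282^128 ≡ 2370^2 = 5616900 ≡ 1432
2282^256 ≡ 1432^2 = 2050624 ≡ 281
2282^512 ≡ 281^2 = 78961 ≡ 2905
2282^1024 ≡ 2905^2 = 8439025 ≡ 3147
2282^2048 ≡ 3147^2 = 9903609 ≡ 484
2072 = 2048 + 16 + 8, so 2282^2072 ≡ 484·1993·2492 ≡ 3013 (mod 3169)
2072^2 = 4293184 ≡ 2358
2072^4 ≡ 2358^2 = 5560164 ≡ 1738
2072^8 ≡ 1738^2 = 3020644 ≡ 587
2072^16 ≡ 587^2 = 344569 ≡ 2317
2072^32 ≡ 2317^2 = 5368489 ≡ 203
2072^64 ≡ 203^2 = 41209 ≡ 12
2072^128 ≡ 12^2 = 144
2072^256 ≡ 144^2 = 20736 ≡ 1722
2072^512 ≡ 1722^2 = 2965284 ≡ 2269
2072^1024 ≡ 2269^2 = 5148361 ≡ 1905
2072^2048 ≡ 1905^2 = 3629025 ≡ 520
3078 = 2048 + 1024 + 4 + 2, so 2072^3078 ≡ 520·1905·1738·2358 ≡ 2619 (mod 3169)
y^r · r^s ≡ 3013·2619 = 7891047 ≡ 237 (mod 3169)

237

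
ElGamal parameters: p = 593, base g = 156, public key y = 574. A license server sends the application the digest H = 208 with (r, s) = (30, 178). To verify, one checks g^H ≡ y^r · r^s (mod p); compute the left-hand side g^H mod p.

Squares mod 593: 156^1≡156, 156^2≡23, 156^4≡529, 156^8≡538, 156^16≡60, 156^32≡42, 156^64≡578, 156^128≡225
208 = 128 + 64 + 16, so 156^208 ≡ 225·578·60 ≡ 306 (mod 593)

306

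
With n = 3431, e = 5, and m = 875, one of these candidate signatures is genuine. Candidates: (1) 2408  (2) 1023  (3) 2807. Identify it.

Candidate 1: Squares mod 3431: 2408^1≡2408, 2408^2≡74, 2408^4≡2045; 5 = 4 + 1, so 2408^5 ≡ 2045·2408 ≡ 875 (mod 3431)
  → matches m = 875
Candidate 2: Squares mod 3431: 1023^1≡1023, 1023^2≡74, 1023^4≡2045; 5 = 4 + 1, so 1023^5 ≡ 2045·1023 ≡ 2556 (mod 3431)
Candidate 3: Squares mod 3431: 2807^1≡2807, 2807^2≡1673, 2807^4≡2664; 5 = 4 + 1, so 2807^5 ≡ 2664·2807 ≡ 1699 (mod 3431)

1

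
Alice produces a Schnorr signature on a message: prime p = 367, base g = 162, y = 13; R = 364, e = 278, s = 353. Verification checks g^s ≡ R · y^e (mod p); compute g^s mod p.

Squares mod 367: 162^1≡162, 162^2≡187, 162^4≡104, 162^8≡173, 162^16≡202, 162^32≡67, 162^64≡85, 162^128≡252, 162^256≡13
353 = 256 + 64 + 32 + 1, so 162^353 ≡ 13·85·67·162 ≡ 110 (mod 367)

110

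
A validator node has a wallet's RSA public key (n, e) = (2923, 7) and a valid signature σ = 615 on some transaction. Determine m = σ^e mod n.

125

Squares mod 2923: σ^1≡615, σ^2≡1158, σ^4≡2230
7 = 4 + 2 + 1, so σ^7 ≡ 2230·1158·615 ≡ 125 (mod 2923)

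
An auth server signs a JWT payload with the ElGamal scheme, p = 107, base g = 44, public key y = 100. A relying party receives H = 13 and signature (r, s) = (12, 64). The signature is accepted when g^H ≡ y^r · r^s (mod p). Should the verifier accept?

Left side g^H mod p:
44^2 = 1936 ≡ 10
44^4 ≡ 10^2 = 100
44^8 ≡ 100^2 = 10000 ≡ 49
13 = 8 + 4 + 1, so 44^13 ≡ 49·100·44 ≡ 102 (mod 107)
Right side y^r · r^s mod p:
100^2 = 10000 ≡ 49
100^4 ≡ 49^2 = 2401 ≡ 47
100^8 ≡ 47^2 = 2209 ≡ 69
12 = 8 + 4, so 100^12 ≡ 69·47 ≡ 33 (mod 107)
12^2 = 144 ≡ 37
12^4 ≡ 37^2 = 1369 ≡ 85
12^8 ≡ 85^2 = 7225 ≡ 56
12^16 ≡ 56^2 = 3136 ≡ 33
12^32 ≡ 33^2 = 1089 ≡ 19
12^64 ≡ 19^2 = 361 ≡ 40
33·40 = 1320 ≡ 36 (mod 107)
102 ≠ 36, so verification fails.

reject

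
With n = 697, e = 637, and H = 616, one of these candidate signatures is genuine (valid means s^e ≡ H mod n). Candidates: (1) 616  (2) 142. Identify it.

Candidate 1: 616^2 = 379456 ≡ 288; 616^4 ≡ 288^2 = 82944 ≡ 1; 616^8 ≡ 1^2 = 1; 616^16 ≡ 1^2 = 1; 616^32 ≡ 1^2 = 1; 616^64 ≡ 1^2 = 1; 616^128 ≡ 1^2 = 1; 616^256 ≡ 1^2 = 1; 616^512 ≡ 1^2 = 1; 637 = 512 + 64 + 32 + 16 + 8 + 4 + 1, so 616^637 ≡ 1·1·1·1·1·1·616 ≡ 616 (mod 697)
  → matches H = 616
Candidate 2: 142^2 = 20164 ≡ 648; 142^4 ≡ 648^2 = 419904 ≡ 310; 142^8 ≡ 310^2 = 96100 ≡ 611; 142^16 ≡ 611^2 = 373321 ≡ 426; 142^32 ≡ 426^2 = 181476 ≡ 256; 142^64 ≡ 256^2 = 65536 ≡ 18; 142^128 ≡ 18^2 = 324; 142^256 ≡ 324^2 = 104976 ≡ 426; 142^512 ≡ 426^2 = 181476 ≡ 256; 637 = 512 + 64 + 32 + 16 + 8 + 4 + 1, so 142^637 ≡ 256·18·256·426·611·310·142 ≡ 639 (mod 697)

1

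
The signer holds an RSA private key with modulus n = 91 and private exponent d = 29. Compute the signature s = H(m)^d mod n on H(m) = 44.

18

(H(m))^2 ≡ 44^2 = 1936 ≡ 25
(H(m))^4 ≡ 25^2 = 625 ≡ 79
(H(m))^8 ≡ 79^2 = 6241 ≡ 53
(H(m))^16 ≡ 53^2 = 2809 ≡ 79
29 = 16 + 8 + 4 + 1, so (H(m))^29 ≡ 79·53·79·44 ≡ 18 (mod 91)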